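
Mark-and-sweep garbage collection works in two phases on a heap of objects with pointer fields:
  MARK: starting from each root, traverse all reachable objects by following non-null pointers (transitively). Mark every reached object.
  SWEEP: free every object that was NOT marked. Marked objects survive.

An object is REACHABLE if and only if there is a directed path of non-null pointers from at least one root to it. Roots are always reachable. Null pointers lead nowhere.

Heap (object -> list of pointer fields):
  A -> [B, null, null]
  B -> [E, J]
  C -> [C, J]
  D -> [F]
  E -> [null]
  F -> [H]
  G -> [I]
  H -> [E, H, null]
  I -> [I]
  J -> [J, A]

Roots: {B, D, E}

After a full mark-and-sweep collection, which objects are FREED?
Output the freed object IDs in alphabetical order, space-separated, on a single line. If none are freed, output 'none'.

Roots: B D E
Mark B: refs=E J, marked=B
Mark D: refs=F, marked=B D
Mark E: refs=null, marked=B D E
Mark J: refs=J A, marked=B D E J
Mark F: refs=H, marked=B D E F J
Mark A: refs=B null null, marked=A B D E F J
Mark H: refs=E H null, marked=A B D E F H J
Unmarked (collected): C G I

Answer: C G I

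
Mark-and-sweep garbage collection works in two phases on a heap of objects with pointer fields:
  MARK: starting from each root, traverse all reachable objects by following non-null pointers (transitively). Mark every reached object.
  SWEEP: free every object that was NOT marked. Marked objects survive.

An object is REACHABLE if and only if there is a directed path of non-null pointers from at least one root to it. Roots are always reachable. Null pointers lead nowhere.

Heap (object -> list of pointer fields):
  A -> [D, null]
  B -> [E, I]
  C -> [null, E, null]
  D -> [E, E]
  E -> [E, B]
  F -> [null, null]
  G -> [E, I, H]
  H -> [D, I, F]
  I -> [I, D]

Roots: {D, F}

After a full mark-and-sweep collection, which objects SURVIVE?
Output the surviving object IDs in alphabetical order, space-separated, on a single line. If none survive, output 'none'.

Answer: B D E F I

Derivation:
Roots: D F
Mark D: refs=E E, marked=D
Mark F: refs=null null, marked=D F
Mark E: refs=E B, marked=D E F
Mark B: refs=E I, marked=B D E F
Mark I: refs=I D, marked=B D E F I
Unmarked (collected): A C G H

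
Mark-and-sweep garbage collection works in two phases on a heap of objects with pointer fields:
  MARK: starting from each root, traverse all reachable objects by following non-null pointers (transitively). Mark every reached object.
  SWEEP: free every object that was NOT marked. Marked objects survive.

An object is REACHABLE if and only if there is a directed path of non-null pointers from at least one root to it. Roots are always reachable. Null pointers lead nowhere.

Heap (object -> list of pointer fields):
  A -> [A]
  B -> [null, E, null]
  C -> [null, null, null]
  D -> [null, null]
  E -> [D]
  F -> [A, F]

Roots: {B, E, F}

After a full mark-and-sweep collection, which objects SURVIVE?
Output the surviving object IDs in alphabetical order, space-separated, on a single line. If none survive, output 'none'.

Answer: A B D E F

Derivation:
Roots: B E F
Mark B: refs=null E null, marked=B
Mark E: refs=D, marked=B E
Mark F: refs=A F, marked=B E F
Mark D: refs=null null, marked=B D E F
Mark A: refs=A, marked=A B D E F
Unmarked (collected): C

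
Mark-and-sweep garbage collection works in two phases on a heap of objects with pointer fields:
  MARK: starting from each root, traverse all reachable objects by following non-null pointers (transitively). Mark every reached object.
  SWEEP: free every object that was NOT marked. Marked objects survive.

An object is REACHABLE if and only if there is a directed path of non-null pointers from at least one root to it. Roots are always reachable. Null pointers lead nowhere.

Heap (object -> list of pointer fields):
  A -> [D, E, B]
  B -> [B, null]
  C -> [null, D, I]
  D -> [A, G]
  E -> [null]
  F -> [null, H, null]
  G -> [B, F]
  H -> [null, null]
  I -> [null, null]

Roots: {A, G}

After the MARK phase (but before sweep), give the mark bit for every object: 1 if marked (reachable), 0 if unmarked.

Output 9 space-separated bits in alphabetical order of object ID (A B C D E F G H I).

Roots: A G
Mark A: refs=D E B, marked=A
Mark G: refs=B F, marked=A G
Mark D: refs=A G, marked=A D G
Mark E: refs=null, marked=A D E G
Mark B: refs=B null, marked=A B D E G
Mark F: refs=null H null, marked=A B D E F G
Mark H: refs=null null, marked=A B D E F G H
Unmarked (collected): C I

Answer: 1 1 0 1 1 1 1 1 0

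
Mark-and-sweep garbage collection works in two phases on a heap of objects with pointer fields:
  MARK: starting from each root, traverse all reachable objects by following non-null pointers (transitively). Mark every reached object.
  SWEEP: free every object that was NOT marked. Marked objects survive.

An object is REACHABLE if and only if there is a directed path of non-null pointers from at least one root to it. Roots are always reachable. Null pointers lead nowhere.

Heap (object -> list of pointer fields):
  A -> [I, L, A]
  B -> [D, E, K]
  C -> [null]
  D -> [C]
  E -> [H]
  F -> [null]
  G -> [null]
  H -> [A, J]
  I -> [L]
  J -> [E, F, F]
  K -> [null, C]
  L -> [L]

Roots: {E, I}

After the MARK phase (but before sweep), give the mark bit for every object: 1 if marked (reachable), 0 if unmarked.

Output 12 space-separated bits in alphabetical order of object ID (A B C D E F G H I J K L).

Answer: 1 0 0 0 1 1 0 1 1 1 0 1

Derivation:
Roots: E I
Mark E: refs=H, marked=E
Mark I: refs=L, marked=E I
Mark H: refs=A J, marked=E H I
Mark L: refs=L, marked=E H I L
Mark A: refs=I L A, marked=A E H I L
Mark J: refs=E F F, marked=A E H I J L
Mark F: refs=null, marked=A E F H I J L
Unmarked (collected): B C D G K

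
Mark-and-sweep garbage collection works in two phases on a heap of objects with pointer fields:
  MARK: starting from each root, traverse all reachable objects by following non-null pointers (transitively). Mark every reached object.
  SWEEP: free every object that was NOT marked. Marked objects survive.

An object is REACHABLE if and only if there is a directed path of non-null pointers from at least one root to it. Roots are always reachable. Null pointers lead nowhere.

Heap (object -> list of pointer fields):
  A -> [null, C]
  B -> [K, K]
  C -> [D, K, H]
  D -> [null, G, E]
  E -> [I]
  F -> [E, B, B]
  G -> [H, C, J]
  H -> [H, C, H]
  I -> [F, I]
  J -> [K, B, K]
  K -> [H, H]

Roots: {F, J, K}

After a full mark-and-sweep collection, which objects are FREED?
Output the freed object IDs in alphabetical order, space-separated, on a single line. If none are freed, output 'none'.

Answer: A

Derivation:
Roots: F J K
Mark F: refs=E B B, marked=F
Mark J: refs=K B K, marked=F J
Mark K: refs=H H, marked=F J K
Mark E: refs=I, marked=E F J K
Mark B: refs=K K, marked=B E F J K
Mark H: refs=H C H, marked=B E F H J K
Mark I: refs=F I, marked=B E F H I J K
Mark C: refs=D K H, marked=B C E F H I J K
Mark D: refs=null G E, marked=B C D E F H I J K
Mark G: refs=H C J, marked=B C D E F G H I J K
Unmarked (collected): A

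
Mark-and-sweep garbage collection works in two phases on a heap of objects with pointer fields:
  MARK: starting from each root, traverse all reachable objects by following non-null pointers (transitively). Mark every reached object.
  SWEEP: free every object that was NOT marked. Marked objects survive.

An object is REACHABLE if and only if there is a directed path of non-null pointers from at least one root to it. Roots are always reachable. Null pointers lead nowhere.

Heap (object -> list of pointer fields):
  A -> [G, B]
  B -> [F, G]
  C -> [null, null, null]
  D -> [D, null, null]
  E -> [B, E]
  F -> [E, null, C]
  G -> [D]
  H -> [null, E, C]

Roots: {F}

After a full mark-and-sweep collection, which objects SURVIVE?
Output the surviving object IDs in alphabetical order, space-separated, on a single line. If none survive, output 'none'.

Answer: B C D E F G

Derivation:
Roots: F
Mark F: refs=E null C, marked=F
Mark E: refs=B E, marked=E F
Mark C: refs=null null null, marked=C E F
Mark B: refs=F G, marked=B C E F
Mark G: refs=D, marked=B C E F G
Mark D: refs=D null null, marked=B C D E F G
Unmarked (collected): A H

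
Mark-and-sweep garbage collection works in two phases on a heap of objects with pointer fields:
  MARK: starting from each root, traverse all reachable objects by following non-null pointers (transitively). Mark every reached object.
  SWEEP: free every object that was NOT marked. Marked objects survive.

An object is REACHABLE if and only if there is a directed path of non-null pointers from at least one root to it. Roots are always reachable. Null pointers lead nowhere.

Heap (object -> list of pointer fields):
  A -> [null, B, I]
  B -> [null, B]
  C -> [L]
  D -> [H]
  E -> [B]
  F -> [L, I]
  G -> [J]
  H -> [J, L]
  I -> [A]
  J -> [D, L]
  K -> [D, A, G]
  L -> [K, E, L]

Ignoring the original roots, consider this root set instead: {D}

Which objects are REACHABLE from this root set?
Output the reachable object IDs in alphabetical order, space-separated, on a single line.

Roots: D
Mark D: refs=H, marked=D
Mark H: refs=J L, marked=D H
Mark J: refs=D L, marked=D H J
Mark L: refs=K E L, marked=D H J L
Mark K: refs=D A G, marked=D H J K L
Mark E: refs=B, marked=D E H J K L
Mark A: refs=null B I, marked=A D E H J K L
Mark G: refs=J, marked=A D E G H J K L
Mark B: refs=null B, marked=A B D E G H J K L
Mark I: refs=A, marked=A B D E G H I J K L
Unmarked (collected): C F

Answer: A B D E G H I J K L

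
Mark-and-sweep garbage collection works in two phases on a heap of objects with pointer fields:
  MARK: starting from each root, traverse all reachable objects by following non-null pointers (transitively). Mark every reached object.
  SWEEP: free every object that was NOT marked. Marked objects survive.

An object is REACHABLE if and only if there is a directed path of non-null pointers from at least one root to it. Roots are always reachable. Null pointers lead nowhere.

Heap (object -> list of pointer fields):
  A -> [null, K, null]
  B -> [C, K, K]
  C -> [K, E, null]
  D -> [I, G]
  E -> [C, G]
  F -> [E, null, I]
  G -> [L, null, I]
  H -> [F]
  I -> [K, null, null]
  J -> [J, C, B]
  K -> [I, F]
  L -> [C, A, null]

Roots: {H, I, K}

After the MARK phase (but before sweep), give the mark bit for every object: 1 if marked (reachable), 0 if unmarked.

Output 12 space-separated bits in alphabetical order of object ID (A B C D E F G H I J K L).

Answer: 1 0 1 0 1 1 1 1 1 0 1 1

Derivation:
Roots: H I K
Mark H: refs=F, marked=H
Mark I: refs=K null null, marked=H I
Mark K: refs=I F, marked=H I K
Mark F: refs=E null I, marked=F H I K
Mark E: refs=C G, marked=E F H I K
Mark C: refs=K E null, marked=C E F H I K
Mark G: refs=L null I, marked=C E F G H I K
Mark L: refs=C A null, marked=C E F G H I K L
Mark A: refs=null K null, marked=A C E F G H I K L
Unmarked (collected): B D J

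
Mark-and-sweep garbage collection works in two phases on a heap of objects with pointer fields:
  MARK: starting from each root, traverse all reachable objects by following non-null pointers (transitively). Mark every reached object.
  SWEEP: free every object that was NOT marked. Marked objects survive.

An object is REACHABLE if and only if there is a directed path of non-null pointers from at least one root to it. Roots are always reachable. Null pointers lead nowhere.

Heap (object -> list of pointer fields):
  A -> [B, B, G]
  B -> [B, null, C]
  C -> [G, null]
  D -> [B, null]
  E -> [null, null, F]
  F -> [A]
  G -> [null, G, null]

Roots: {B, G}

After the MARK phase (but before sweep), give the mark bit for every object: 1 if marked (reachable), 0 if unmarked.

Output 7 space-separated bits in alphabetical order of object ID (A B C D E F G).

Answer: 0 1 1 0 0 0 1

Derivation:
Roots: B G
Mark B: refs=B null C, marked=B
Mark G: refs=null G null, marked=B G
Mark C: refs=G null, marked=B C G
Unmarked (collected): A D E F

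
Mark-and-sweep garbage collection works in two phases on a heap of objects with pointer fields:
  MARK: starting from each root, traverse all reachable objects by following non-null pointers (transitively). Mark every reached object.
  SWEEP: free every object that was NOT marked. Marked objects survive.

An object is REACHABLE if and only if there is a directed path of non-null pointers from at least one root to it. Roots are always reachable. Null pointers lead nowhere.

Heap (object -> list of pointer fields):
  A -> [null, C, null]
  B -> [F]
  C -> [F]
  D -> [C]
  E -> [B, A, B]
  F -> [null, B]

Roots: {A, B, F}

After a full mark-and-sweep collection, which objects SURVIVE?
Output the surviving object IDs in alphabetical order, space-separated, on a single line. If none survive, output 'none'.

Answer: A B C F

Derivation:
Roots: A B F
Mark A: refs=null C null, marked=A
Mark B: refs=F, marked=A B
Mark F: refs=null B, marked=A B F
Mark C: refs=F, marked=A B C F
Unmarked (collected): D E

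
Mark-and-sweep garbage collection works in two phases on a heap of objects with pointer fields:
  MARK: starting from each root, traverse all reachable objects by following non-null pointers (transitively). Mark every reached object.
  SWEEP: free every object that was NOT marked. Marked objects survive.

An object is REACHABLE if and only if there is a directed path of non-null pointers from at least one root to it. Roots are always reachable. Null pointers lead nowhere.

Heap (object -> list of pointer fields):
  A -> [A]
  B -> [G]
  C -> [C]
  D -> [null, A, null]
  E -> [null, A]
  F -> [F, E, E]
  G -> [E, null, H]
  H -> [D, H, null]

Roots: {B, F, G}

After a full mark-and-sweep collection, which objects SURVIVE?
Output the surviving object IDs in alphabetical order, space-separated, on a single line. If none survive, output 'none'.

Answer: A B D E F G H

Derivation:
Roots: B F G
Mark B: refs=G, marked=B
Mark F: refs=F E E, marked=B F
Mark G: refs=E null H, marked=B F G
Mark E: refs=null A, marked=B E F G
Mark H: refs=D H null, marked=B E F G H
Mark A: refs=A, marked=A B E F G H
Mark D: refs=null A null, marked=A B D E F G H
Unmarked (collected): C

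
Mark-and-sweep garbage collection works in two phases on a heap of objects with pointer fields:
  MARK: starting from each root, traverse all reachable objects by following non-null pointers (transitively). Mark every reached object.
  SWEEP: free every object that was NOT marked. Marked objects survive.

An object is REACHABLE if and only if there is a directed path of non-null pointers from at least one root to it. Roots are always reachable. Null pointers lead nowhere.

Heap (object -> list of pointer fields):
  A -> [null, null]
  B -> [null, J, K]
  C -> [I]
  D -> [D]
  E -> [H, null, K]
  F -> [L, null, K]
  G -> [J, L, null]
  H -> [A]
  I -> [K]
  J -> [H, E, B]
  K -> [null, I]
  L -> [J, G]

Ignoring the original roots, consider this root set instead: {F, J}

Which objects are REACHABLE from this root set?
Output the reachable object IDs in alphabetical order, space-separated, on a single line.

Roots: F J
Mark F: refs=L null K, marked=F
Mark J: refs=H E B, marked=F J
Mark L: refs=J G, marked=F J L
Mark K: refs=null I, marked=F J K L
Mark H: refs=A, marked=F H J K L
Mark E: refs=H null K, marked=E F H J K L
Mark B: refs=null J K, marked=B E F H J K L
Mark G: refs=J L null, marked=B E F G H J K L
Mark I: refs=K, marked=B E F G H I J K L
Mark A: refs=null null, marked=A B E F G H I J K L
Unmarked (collected): C D

Answer: A B E F G H I J K L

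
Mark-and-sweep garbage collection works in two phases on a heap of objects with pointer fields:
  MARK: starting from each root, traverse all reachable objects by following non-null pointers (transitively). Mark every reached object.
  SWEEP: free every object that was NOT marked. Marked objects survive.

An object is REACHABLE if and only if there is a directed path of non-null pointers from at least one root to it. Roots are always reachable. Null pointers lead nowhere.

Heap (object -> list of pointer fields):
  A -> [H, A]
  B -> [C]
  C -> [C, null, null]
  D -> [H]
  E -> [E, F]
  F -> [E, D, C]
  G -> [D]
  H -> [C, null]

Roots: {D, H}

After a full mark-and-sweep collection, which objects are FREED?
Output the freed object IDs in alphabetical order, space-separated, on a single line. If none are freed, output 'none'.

Roots: D H
Mark D: refs=H, marked=D
Mark H: refs=C null, marked=D H
Mark C: refs=C null null, marked=C D H
Unmarked (collected): A B E F G

Answer: A B E F G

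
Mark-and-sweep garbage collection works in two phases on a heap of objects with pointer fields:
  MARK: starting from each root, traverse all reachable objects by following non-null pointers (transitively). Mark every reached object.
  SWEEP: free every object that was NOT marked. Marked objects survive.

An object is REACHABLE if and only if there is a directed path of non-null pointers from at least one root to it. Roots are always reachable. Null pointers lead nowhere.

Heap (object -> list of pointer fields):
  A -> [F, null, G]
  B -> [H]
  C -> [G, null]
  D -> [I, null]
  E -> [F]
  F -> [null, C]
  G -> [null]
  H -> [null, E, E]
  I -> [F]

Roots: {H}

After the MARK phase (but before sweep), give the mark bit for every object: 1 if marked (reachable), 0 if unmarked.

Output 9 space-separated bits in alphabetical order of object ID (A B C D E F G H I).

Answer: 0 0 1 0 1 1 1 1 0

Derivation:
Roots: H
Mark H: refs=null E E, marked=H
Mark E: refs=F, marked=E H
Mark F: refs=null C, marked=E F H
Mark C: refs=G null, marked=C E F H
Mark G: refs=null, marked=C E F G H
Unmarked (collected): A B D I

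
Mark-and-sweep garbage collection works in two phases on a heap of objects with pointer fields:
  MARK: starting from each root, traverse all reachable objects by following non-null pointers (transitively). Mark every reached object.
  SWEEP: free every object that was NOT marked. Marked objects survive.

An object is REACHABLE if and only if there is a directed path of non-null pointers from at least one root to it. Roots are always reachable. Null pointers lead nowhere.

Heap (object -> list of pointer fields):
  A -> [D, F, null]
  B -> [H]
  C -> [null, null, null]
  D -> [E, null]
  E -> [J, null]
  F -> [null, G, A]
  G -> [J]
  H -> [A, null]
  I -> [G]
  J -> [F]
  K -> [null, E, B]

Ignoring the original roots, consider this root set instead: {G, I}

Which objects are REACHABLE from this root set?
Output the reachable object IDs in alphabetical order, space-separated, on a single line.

Answer: A D E F G I J

Derivation:
Roots: G I
Mark G: refs=J, marked=G
Mark I: refs=G, marked=G I
Mark J: refs=F, marked=G I J
Mark F: refs=null G A, marked=F G I J
Mark A: refs=D F null, marked=A F G I J
Mark D: refs=E null, marked=A D F G I J
Mark E: refs=J null, marked=A D E F G I J
Unmarked (collected): B C H K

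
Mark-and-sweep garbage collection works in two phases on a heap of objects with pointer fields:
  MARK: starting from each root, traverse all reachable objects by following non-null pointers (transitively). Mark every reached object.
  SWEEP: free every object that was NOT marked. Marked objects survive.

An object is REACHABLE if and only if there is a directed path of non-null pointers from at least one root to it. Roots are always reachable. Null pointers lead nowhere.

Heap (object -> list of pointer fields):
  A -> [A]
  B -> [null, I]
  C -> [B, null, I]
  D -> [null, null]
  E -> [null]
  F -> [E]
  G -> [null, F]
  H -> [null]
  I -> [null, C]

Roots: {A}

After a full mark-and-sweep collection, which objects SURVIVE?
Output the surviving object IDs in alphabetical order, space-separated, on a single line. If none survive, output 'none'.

Answer: A

Derivation:
Roots: A
Mark A: refs=A, marked=A
Unmarked (collected): B C D E F G H I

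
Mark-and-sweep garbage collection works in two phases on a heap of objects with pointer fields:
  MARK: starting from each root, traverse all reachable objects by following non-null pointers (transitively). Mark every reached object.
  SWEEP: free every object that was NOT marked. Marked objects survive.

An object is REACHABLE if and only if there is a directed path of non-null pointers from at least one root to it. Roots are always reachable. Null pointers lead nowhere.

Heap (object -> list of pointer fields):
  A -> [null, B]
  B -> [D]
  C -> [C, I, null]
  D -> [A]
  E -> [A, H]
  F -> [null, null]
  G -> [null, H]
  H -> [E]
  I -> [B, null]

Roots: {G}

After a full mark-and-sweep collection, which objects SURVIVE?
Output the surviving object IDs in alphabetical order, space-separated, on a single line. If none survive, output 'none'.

Roots: G
Mark G: refs=null H, marked=G
Mark H: refs=E, marked=G H
Mark E: refs=A H, marked=E G H
Mark A: refs=null B, marked=A E G H
Mark B: refs=D, marked=A B E G H
Mark D: refs=A, marked=A B D E G H
Unmarked (collected): C F I

Answer: A B D E G H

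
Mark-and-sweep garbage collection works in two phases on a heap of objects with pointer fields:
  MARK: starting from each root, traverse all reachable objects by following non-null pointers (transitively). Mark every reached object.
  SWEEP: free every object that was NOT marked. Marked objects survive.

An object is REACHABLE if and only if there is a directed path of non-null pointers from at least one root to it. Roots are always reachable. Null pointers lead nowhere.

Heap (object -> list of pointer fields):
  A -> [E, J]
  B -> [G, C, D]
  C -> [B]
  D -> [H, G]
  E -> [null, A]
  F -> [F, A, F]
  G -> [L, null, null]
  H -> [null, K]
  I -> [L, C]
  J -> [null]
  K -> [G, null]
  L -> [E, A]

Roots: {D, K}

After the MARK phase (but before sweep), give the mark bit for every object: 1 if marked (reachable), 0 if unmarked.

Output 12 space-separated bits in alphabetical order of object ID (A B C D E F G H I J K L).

Answer: 1 0 0 1 1 0 1 1 0 1 1 1

Derivation:
Roots: D K
Mark D: refs=H G, marked=D
Mark K: refs=G null, marked=D K
Mark H: refs=null K, marked=D H K
Mark G: refs=L null null, marked=D G H K
Mark L: refs=E A, marked=D G H K L
Mark E: refs=null A, marked=D E G H K L
Mark A: refs=E J, marked=A D E G H K L
Mark J: refs=null, marked=A D E G H J K L
Unmarked (collected): B C F I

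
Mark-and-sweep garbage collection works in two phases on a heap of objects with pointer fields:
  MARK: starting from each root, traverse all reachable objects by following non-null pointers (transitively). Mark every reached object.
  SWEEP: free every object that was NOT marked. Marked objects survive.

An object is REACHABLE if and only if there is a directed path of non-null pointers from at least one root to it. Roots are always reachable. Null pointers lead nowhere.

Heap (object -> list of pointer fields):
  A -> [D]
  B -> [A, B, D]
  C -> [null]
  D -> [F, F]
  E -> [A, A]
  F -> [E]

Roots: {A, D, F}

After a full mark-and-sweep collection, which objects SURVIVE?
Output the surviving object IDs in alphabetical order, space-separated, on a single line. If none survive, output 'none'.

Answer: A D E F

Derivation:
Roots: A D F
Mark A: refs=D, marked=A
Mark D: refs=F F, marked=A D
Mark F: refs=E, marked=A D F
Mark E: refs=A A, marked=A D E F
Unmarked (collected): B C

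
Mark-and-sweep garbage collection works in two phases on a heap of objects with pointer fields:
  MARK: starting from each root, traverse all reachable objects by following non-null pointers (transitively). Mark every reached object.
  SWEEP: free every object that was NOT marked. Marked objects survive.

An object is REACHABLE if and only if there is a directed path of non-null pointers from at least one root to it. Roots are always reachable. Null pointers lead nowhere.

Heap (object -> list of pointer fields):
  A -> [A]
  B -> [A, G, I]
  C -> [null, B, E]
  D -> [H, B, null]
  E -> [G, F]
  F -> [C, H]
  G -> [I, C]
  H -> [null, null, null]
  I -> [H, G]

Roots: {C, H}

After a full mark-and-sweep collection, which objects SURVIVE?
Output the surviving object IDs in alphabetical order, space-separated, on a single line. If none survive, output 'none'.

Answer: A B C E F G H I

Derivation:
Roots: C H
Mark C: refs=null B E, marked=C
Mark H: refs=null null null, marked=C H
Mark B: refs=A G I, marked=B C H
Mark E: refs=G F, marked=B C E H
Mark A: refs=A, marked=A B C E H
Mark G: refs=I C, marked=A B C E G H
Mark I: refs=H G, marked=A B C E G H I
Mark F: refs=C H, marked=A B C E F G H I
Unmarked (collected): D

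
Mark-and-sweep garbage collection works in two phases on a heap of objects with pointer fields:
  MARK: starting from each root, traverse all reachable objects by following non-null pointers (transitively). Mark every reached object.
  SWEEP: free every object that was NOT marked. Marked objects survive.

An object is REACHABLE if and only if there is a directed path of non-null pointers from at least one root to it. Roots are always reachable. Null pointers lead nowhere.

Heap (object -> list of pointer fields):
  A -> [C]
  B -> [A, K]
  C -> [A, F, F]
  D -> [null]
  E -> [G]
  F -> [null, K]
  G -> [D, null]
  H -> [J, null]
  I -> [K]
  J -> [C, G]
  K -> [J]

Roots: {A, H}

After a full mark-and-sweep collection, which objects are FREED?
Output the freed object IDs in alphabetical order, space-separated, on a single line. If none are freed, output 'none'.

Roots: A H
Mark A: refs=C, marked=A
Mark H: refs=J null, marked=A H
Mark C: refs=A F F, marked=A C H
Mark J: refs=C G, marked=A C H J
Mark F: refs=null K, marked=A C F H J
Mark G: refs=D null, marked=A C F G H J
Mark K: refs=J, marked=A C F G H J K
Mark D: refs=null, marked=A C D F G H J K
Unmarked (collected): B E I

Answer: B E I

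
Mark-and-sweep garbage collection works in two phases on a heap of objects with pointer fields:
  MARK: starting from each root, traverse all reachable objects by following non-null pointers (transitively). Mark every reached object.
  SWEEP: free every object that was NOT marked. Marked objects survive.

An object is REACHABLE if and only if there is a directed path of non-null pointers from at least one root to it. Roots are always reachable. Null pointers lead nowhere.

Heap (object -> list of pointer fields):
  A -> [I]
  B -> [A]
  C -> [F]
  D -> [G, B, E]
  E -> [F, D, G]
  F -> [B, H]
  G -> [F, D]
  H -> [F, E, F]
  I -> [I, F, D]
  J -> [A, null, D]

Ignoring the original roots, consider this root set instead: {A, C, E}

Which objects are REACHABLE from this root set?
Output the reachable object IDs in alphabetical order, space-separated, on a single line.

Roots: A C E
Mark A: refs=I, marked=A
Mark C: refs=F, marked=A C
Mark E: refs=F D G, marked=A C E
Mark I: refs=I F D, marked=A C E I
Mark F: refs=B H, marked=A C E F I
Mark D: refs=G B E, marked=A C D E F I
Mark G: refs=F D, marked=A C D E F G I
Mark B: refs=A, marked=A B C D E F G I
Mark H: refs=F E F, marked=A B C D E F G H I
Unmarked (collected): J

Answer: A B C D E F G H I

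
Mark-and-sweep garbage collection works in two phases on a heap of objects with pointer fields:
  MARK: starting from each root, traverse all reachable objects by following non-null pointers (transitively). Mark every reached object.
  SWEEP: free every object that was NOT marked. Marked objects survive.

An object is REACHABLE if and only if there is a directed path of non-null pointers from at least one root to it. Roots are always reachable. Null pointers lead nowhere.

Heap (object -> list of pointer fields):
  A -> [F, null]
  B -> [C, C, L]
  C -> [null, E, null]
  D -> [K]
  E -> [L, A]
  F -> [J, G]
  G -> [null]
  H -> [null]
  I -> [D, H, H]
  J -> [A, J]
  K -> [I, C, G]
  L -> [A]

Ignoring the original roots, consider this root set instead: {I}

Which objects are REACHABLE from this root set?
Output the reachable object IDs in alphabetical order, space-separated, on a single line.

Answer: A C D E F G H I J K L

Derivation:
Roots: I
Mark I: refs=D H H, marked=I
Mark D: refs=K, marked=D I
Mark H: refs=null, marked=D H I
Mark K: refs=I C G, marked=D H I K
Mark C: refs=null E null, marked=C D H I K
Mark G: refs=null, marked=C D G H I K
Mark E: refs=L A, marked=C D E G H I K
Mark L: refs=A, marked=C D E G H I K L
Mark A: refs=F null, marked=A C D E G H I K L
Mark F: refs=J G, marked=A C D E F G H I K L
Mark J: refs=A J, marked=A C D E F G H I J K L
Unmarked (collected): B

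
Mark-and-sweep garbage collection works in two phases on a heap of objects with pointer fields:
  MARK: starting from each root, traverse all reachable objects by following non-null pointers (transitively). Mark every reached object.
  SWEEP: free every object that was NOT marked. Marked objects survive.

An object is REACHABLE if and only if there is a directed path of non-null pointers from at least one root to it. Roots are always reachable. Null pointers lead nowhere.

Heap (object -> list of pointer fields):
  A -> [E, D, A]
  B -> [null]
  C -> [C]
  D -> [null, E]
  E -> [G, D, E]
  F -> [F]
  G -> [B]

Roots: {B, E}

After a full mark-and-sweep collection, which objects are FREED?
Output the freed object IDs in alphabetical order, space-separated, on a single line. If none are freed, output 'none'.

Answer: A C F

Derivation:
Roots: B E
Mark B: refs=null, marked=B
Mark E: refs=G D E, marked=B E
Mark G: refs=B, marked=B E G
Mark D: refs=null E, marked=B D E G
Unmarked (collected): A C F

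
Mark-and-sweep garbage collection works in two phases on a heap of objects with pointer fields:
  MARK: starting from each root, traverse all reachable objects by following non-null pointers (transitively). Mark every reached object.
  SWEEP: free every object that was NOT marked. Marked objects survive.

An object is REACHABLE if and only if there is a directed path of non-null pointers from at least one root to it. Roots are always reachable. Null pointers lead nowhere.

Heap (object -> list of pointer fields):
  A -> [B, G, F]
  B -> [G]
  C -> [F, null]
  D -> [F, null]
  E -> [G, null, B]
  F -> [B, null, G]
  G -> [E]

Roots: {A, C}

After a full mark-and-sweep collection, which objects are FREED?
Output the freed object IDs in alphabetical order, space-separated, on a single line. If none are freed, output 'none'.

Answer: D

Derivation:
Roots: A C
Mark A: refs=B G F, marked=A
Mark C: refs=F null, marked=A C
Mark B: refs=G, marked=A B C
Mark G: refs=E, marked=A B C G
Mark F: refs=B null G, marked=A B C F G
Mark E: refs=G null B, marked=A B C E F G
Unmarked (collected): D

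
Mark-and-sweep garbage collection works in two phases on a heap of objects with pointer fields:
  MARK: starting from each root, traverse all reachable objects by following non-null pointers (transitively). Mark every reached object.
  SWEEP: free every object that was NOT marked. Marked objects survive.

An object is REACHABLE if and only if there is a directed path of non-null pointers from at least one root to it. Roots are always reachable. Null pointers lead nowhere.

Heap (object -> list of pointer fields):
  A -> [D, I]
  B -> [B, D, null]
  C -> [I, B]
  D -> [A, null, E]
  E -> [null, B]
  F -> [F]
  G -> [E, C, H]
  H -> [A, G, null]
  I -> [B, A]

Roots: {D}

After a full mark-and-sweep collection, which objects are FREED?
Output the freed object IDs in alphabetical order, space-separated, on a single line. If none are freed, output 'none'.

Roots: D
Mark D: refs=A null E, marked=D
Mark A: refs=D I, marked=A D
Mark E: refs=null B, marked=A D E
Mark I: refs=B A, marked=A D E I
Mark B: refs=B D null, marked=A B D E I
Unmarked (collected): C F G H

Answer: C F G H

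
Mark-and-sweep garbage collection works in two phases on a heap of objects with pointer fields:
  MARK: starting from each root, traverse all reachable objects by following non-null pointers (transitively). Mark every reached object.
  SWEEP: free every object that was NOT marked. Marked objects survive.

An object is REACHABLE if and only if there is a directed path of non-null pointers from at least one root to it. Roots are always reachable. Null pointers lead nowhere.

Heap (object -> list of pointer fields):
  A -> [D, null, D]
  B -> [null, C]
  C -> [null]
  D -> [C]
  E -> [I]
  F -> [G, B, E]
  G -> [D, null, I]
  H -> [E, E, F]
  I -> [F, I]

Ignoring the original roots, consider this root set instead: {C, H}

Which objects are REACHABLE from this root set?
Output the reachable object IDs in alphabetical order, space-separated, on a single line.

Answer: B C D E F G H I

Derivation:
Roots: C H
Mark C: refs=null, marked=C
Mark H: refs=E E F, marked=C H
Mark E: refs=I, marked=C E H
Mark F: refs=G B E, marked=C E F H
Mark I: refs=F I, marked=C E F H I
Mark G: refs=D null I, marked=C E F G H I
Mark B: refs=null C, marked=B C E F G H I
Mark D: refs=C, marked=B C D E F G H I
Unmarked (collected): A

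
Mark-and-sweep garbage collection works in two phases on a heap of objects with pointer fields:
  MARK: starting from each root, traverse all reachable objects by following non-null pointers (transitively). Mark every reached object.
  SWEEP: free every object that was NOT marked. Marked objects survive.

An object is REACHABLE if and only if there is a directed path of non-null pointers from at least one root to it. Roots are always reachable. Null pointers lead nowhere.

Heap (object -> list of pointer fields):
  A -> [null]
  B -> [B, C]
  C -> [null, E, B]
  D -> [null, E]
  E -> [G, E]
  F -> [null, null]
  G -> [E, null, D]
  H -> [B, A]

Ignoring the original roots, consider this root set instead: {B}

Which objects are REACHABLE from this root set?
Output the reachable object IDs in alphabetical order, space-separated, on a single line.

Roots: B
Mark B: refs=B C, marked=B
Mark C: refs=null E B, marked=B C
Mark E: refs=G E, marked=B C E
Mark G: refs=E null D, marked=B C E G
Mark D: refs=null E, marked=B C D E G
Unmarked (collected): A F H

Answer: B C D E G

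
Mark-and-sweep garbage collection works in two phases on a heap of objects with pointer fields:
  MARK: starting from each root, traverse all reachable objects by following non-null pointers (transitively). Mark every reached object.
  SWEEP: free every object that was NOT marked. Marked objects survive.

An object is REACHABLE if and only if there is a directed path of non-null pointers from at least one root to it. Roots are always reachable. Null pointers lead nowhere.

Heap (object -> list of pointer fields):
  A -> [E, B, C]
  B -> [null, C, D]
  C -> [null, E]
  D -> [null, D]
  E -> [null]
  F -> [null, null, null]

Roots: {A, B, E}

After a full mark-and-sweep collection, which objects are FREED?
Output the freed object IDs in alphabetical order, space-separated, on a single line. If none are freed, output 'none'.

Answer: F

Derivation:
Roots: A B E
Mark A: refs=E B C, marked=A
Mark B: refs=null C D, marked=A B
Mark E: refs=null, marked=A B E
Mark C: refs=null E, marked=A B C E
Mark D: refs=null D, marked=A B C D E
Unmarked (collected): F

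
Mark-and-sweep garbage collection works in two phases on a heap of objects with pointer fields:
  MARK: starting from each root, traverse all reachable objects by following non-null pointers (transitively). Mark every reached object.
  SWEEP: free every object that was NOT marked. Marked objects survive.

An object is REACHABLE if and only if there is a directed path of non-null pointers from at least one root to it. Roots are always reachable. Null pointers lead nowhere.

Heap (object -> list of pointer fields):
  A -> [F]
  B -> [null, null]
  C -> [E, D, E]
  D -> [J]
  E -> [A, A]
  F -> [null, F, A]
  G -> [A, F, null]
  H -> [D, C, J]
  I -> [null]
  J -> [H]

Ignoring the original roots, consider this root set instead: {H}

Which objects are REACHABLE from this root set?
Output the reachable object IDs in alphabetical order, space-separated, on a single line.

Roots: H
Mark H: refs=D C J, marked=H
Mark D: refs=J, marked=D H
Mark C: refs=E D E, marked=C D H
Mark J: refs=H, marked=C D H J
Mark E: refs=A A, marked=C D E H J
Mark A: refs=F, marked=A C D E H J
Mark F: refs=null F A, marked=A C D E F H J
Unmarked (collected): B G I

Answer: A C D E F H J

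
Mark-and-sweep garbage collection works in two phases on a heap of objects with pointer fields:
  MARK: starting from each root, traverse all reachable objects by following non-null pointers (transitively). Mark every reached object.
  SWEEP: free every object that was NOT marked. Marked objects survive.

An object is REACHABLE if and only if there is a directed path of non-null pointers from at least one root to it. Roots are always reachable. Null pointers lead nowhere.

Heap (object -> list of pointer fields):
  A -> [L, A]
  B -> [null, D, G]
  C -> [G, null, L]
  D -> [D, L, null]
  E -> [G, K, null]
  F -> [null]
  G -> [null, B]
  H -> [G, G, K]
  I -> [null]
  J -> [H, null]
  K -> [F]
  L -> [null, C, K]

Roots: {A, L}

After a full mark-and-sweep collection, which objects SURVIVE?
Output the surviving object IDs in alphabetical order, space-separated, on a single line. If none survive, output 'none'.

Roots: A L
Mark A: refs=L A, marked=A
Mark L: refs=null C K, marked=A L
Mark C: refs=G null L, marked=A C L
Mark K: refs=F, marked=A C K L
Mark G: refs=null B, marked=A C G K L
Mark F: refs=null, marked=A C F G K L
Mark B: refs=null D G, marked=A B C F G K L
Mark D: refs=D L null, marked=A B C D F G K L
Unmarked (collected): E H I J

Answer: A B C D F G K L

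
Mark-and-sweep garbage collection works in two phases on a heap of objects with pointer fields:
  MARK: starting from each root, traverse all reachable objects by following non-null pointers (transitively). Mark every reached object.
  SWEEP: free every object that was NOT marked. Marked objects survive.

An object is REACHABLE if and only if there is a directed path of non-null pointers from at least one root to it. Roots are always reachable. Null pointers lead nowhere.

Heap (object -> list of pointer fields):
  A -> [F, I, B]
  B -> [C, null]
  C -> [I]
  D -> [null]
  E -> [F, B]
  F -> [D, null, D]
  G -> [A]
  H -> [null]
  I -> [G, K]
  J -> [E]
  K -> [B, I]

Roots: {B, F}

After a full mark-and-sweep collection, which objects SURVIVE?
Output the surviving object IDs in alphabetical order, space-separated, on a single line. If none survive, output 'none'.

Answer: A B C D F G I K

Derivation:
Roots: B F
Mark B: refs=C null, marked=B
Mark F: refs=D null D, marked=B F
Mark C: refs=I, marked=B C F
Mark D: refs=null, marked=B C D F
Mark I: refs=G K, marked=B C D F I
Mark G: refs=A, marked=B C D F G I
Mark K: refs=B I, marked=B C D F G I K
Mark A: refs=F I B, marked=A B C D F G I K
Unmarked (collected): E H J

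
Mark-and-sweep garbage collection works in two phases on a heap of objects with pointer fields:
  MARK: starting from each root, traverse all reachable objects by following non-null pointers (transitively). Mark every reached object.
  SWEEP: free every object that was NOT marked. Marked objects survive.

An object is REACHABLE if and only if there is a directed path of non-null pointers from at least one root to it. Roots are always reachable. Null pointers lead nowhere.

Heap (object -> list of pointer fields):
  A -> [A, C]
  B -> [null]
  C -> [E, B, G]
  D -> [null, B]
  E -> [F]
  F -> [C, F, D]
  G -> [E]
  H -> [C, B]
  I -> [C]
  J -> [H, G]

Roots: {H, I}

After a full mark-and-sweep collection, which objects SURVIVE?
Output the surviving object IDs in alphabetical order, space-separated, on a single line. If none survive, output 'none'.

Answer: B C D E F G H I

Derivation:
Roots: H I
Mark H: refs=C B, marked=H
Mark I: refs=C, marked=H I
Mark C: refs=E B G, marked=C H I
Mark B: refs=null, marked=B C H I
Mark E: refs=F, marked=B C E H I
Mark G: refs=E, marked=B C E G H I
Mark F: refs=C F D, marked=B C E F G H I
Mark D: refs=null B, marked=B C D E F G H I
Unmarked (collected): A J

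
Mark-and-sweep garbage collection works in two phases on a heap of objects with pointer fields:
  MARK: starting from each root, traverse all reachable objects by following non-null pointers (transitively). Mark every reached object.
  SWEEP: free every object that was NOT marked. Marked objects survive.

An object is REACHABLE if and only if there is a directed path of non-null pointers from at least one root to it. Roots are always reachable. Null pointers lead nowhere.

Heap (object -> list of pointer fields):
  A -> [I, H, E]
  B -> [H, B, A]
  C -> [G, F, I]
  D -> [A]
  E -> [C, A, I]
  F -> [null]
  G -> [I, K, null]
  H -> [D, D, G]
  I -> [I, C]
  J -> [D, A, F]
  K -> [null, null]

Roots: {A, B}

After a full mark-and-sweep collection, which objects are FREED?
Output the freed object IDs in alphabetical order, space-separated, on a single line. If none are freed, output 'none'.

Answer: J

Derivation:
Roots: A B
Mark A: refs=I H E, marked=A
Mark B: refs=H B A, marked=A B
Mark I: refs=I C, marked=A B I
Mark H: refs=D D G, marked=A B H I
Mark E: refs=C A I, marked=A B E H I
Mark C: refs=G F I, marked=A B C E H I
Mark D: refs=A, marked=A B C D E H I
Mark G: refs=I K null, marked=A B C D E G H I
Mark F: refs=null, marked=A B C D E F G H I
Mark K: refs=null null, marked=A B C D E F G H I K
Unmarked (collected): J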